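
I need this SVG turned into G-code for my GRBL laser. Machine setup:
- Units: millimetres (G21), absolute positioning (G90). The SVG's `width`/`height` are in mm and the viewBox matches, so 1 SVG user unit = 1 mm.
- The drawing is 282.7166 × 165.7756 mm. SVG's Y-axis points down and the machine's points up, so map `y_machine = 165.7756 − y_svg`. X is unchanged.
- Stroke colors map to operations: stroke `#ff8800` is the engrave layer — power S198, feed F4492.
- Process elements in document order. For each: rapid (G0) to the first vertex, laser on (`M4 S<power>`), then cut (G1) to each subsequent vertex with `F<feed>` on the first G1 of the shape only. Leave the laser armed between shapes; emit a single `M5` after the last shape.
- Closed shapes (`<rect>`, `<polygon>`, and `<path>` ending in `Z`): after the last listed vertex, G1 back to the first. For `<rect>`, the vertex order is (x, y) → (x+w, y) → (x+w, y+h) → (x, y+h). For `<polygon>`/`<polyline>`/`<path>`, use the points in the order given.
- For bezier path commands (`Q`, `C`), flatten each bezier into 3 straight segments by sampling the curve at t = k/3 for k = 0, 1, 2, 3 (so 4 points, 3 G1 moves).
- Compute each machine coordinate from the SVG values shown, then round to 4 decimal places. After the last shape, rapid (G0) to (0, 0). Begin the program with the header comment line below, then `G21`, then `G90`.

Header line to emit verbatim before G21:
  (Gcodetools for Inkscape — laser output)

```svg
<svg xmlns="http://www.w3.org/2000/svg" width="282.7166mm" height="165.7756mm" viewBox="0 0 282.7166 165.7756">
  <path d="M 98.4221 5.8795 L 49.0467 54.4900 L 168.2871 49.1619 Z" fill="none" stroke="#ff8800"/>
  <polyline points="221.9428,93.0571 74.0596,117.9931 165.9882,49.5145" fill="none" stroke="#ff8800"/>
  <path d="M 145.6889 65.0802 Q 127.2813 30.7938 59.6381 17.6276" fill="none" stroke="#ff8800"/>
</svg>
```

(Gcodetools for Inkscape — laser output)
G21
G90
G0 X98.4221 Y159.8961
M4 S198
G1 X49.0467 Y111.2856 F4492
G1 X168.2871 Y116.6137
G1 X98.4221 Y159.8961
G0 X221.9428 Y72.7185
M4 S198
G1 X74.0596 Y47.7825 F4492
G1 X165.9882 Y116.2611
G0 X145.6889 Y100.6954
M4 S198
G1 X127.9465 Y121.2063 F4492
G1 X99.2629 Y137.0238
G1 X59.6381 Y148.1480
M5
G0 X0.0000 Y0.0000

1 u = 1 mm; y_m = 165.7756 − y.

[1] `<path>` closed polygon, #ff8800→engrave S198 F4492: (98.4221,159.8961) → (49.0467,111.2856) → (168.2871,116.6137) → (98.4221,159.8961) (closed)

[2] `<polyline>` open polyline, #ff8800→engrave S198 F4492: (221.9428,72.7185) → (74.0596,47.7825) → (165.9882,116.2611)

[3] `<path>` quadratic bezier, #ff8800→engrave S198 F4492: (145.6889,100.6954) → (127.9465,121.2063) → (99.2629,137.0238) → (59.6381,148.1480)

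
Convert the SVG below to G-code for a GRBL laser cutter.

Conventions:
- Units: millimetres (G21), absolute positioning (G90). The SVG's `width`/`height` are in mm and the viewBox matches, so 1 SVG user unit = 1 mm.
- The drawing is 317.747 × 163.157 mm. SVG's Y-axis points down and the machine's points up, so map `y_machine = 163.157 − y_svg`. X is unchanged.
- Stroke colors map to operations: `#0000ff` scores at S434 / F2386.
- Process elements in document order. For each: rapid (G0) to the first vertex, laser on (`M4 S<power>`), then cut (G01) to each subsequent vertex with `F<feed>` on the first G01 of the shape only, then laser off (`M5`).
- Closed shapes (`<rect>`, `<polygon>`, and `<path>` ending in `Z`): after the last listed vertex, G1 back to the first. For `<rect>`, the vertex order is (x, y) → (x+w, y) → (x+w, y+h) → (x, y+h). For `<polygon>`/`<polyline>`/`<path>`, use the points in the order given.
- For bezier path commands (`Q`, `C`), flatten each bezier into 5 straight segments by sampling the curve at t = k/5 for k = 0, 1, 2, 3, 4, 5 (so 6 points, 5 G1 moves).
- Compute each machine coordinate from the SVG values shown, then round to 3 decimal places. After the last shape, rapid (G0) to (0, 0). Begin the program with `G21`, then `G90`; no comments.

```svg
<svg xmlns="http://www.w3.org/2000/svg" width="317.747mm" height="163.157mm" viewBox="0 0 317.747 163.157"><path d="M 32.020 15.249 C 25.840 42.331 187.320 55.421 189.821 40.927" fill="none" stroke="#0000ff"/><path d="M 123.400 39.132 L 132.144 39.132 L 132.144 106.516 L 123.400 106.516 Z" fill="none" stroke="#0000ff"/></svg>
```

Since the viewBox matches the mm dimensions, user units are millimetres directly. The only transform is the Y-flip y_m = 163.157 − y_svg.

Shape 1 is a cubic bezier drawn with `<path>`. Its stroke #0000ff means score at S434, F2386. After flipping Y the toolpath is (32.020,147.908) → (45.818,133.447) → (84.176,122.996) → (131.415,117.208) → (171.856,116.735) → (189.821,122.230).

Shape 2 is a rectangle drawn with `<path>`. Its stroke #0000ff means score at S434, F2386. After flipping Y the toolpath is (123.400,124.025) → (132.144,124.025) → (132.144,56.641) → (123.400,56.641) → (123.400,124.025), returning to the start.

G21
G90
G0 X32.020 Y147.908
M4 S434
G01 X45.818 Y133.447 F2386
G01 X84.176 Y122.996
G01 X131.415 Y117.208
G01 X171.856 Y116.735
G01 X189.821 Y122.230
M5
G0 X123.400 Y124.025
M4 S434
G01 X132.144 Y124.025 F2386
G01 X132.144 Y56.641
G01 X123.400 Y56.641
G01 X123.400 Y124.025
M5
G0 X0.000 Y0.000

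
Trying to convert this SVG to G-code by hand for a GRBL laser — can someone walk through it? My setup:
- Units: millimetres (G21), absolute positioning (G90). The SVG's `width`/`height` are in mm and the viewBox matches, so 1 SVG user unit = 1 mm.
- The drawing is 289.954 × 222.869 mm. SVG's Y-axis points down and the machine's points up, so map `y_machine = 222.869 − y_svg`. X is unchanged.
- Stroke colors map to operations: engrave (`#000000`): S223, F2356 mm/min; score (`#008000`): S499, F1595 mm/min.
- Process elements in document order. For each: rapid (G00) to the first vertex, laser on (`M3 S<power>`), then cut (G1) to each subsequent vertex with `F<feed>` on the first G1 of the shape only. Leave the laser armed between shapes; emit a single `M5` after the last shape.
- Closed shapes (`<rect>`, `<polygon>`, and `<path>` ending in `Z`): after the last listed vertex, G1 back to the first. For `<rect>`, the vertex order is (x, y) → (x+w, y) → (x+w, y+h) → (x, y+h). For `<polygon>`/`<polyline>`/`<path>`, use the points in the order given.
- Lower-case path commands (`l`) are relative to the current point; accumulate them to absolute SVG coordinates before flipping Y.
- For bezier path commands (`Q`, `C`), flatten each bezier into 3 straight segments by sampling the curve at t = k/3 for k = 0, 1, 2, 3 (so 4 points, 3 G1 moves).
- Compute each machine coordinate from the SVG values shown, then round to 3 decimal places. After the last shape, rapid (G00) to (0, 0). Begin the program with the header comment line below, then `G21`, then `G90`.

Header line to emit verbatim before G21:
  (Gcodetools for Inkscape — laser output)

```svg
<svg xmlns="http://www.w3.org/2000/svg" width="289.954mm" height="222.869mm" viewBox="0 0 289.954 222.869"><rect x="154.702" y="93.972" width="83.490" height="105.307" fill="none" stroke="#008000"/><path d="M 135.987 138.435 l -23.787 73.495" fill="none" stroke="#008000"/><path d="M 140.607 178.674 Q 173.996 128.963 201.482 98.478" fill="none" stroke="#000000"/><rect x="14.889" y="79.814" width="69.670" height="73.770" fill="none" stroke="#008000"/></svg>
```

(Gcodetools for Inkscape — laser output)
G21
G90
G00 X154.702 Y128.897
M3 S499
G1 X238.192 Y128.897 F1595
G1 X238.192 Y23.590
G1 X154.702 Y23.590
G1 X154.702 Y128.897
G00 X135.987 Y84.434
M3 S499
G1 X112.200 Y10.939 F1595
G00 X140.607 Y44.195
M3 S223
G1 X162.210 Y75.199 F2356
G1 X182.502 Y101.931
G1 X201.482 Y124.391
G00 X14.889 Y143.055
M3 S499
G1 X84.559 Y143.055 F1595
G1 X84.559 Y69.285
G1 X14.889 Y69.285
G1 X14.889 Y143.055
M5
G00 X0.000 Y0.000

Since the viewBox matches the mm dimensions, user units are millimetres directly. The only transform is the Y-flip y_m = 222.869 − y_svg.

Shape 1 is a rectangle drawn with `<rect>`. Its stroke #008000 means score at S499, F1595. After flipping Y the toolpath is (154.702,128.897) → (238.192,128.897) → (238.192,23.590) → (154.702,23.590) → (154.702,128.897), returning to the start.

Shape 2 is a line segment drawn with `<path>`. Its stroke #008000 means score at S499, F1595. After flipping Y the toolpath is (135.987,84.434) → (112.200,10.939).

Shape 3 is a quadratic bezier drawn with `<path>`. Its stroke #000000 means engrave at S223, F2356. After flipping Y the toolpath is (140.607,44.195) → (162.210,75.199) → (182.502,101.931) → (201.482,124.391).

Shape 4 is a rectangle drawn with `<rect>`. Its stroke #008000 means score at S499, F1595. After flipping Y the toolpath is (14.889,143.055) → (84.559,143.055) → (84.559,69.285) → (14.889,69.285) → (14.889,143.055), returning to the start.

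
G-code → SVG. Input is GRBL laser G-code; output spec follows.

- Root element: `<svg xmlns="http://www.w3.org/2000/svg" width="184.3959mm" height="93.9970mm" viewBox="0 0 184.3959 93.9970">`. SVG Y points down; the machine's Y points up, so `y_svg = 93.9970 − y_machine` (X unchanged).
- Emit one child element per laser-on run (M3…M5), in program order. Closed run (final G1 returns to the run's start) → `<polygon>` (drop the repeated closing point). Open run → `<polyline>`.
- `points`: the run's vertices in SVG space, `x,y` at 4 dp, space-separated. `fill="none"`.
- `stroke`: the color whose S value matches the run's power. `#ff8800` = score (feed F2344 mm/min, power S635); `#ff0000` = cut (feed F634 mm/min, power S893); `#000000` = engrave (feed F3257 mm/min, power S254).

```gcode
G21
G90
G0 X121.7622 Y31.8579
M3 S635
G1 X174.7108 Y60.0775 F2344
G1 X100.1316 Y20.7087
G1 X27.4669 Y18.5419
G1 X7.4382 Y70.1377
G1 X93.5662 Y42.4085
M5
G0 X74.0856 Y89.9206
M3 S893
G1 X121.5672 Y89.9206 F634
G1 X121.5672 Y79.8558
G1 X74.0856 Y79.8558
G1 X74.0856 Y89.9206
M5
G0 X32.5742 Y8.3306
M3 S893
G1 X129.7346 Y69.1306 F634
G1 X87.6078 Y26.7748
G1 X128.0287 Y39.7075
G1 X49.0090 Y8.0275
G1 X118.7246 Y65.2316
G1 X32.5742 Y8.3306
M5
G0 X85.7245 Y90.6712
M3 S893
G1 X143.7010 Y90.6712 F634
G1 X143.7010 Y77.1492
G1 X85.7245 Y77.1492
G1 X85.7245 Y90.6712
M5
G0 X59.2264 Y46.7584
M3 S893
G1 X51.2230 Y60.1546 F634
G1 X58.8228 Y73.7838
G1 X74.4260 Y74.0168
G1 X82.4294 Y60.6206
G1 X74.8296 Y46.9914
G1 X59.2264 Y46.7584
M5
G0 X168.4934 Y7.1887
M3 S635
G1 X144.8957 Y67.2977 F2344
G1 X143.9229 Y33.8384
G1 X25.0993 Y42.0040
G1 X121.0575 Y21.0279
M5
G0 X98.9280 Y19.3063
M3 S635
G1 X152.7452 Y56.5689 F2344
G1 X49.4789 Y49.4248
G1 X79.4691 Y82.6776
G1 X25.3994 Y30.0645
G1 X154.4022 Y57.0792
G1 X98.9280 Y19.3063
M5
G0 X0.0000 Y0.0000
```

<svg xmlns="http://www.w3.org/2000/svg" width="184.3959mm" height="93.9970mm" viewBox="0 0 184.3959 93.9970">
  <polyline points="121.7622,62.1391 174.7108,33.9195 100.1316,73.2883 27.4669,75.4551 7.4382,23.8593 93.5662,51.5885" fill="none" stroke="#ff8800"/>
  <polygon points="74.0856,4.0764 121.5672,4.0764 121.5672,14.1412 74.0856,14.1412" fill="none" stroke="#ff0000"/>
  <polygon points="32.5742,85.6664 129.7346,24.8664 87.6078,67.2222 128.0287,54.2895 49.0090,85.9695 118.7246,28.7654" fill="none" stroke="#ff0000"/>
  <polygon points="85.7245,3.3258 143.7010,3.3258 143.7010,16.8478 85.7245,16.8478" fill="none" stroke="#ff0000"/>
  <polygon points="59.2264,47.2386 51.2230,33.8424 58.8228,20.2132 74.4260,19.9802 82.4294,33.3764 74.8296,47.0056" fill="none" stroke="#ff0000"/>
  <polyline points="168.4934,86.8083 144.8957,26.6993 143.9229,60.1586 25.0993,51.9930 121.0575,72.9691" fill="none" stroke="#ff8800"/>
  <polygon points="98.9280,74.6907 152.7452,37.4281 49.4789,44.5722 79.4691,11.3194 25.3994,63.9325 154.4022,36.9178" fill="none" stroke="#ff8800"/>
</svg>

Each laser-on run becomes one SVG element. Flip Y back into SVG space with y_svg = 93.9970 − y_machine.

Run 1: S635 ⇒ score layer `#ff8800`. The run is open, so emit a `<polyline>` with points (Y-flipped): 121.7622,62.1391 174.7108,33.9195 100.1316,73.2883 27.4669,75.4551 7.4382,23.8593 93.5662,51.5885.

Run 2: the run's S893 means `#ff0000` (cut). The run returns to its start, so emit a `<polygon>` with points (Y-flipped): 74.0856,4.0764 121.5672,4.0764 121.5672,14.1412 74.0856,14.1412.

Run 3: power S893 maps to stroke `#ff0000` (cut). The run returns to its start, so emit a `<polygon>` with points (Y-flipped): 32.5742,85.6664 129.7346,24.8664 87.6078,67.2222 128.0287,54.2895 49.0090,85.9695 118.7246,28.7654.

Run 4: S893 ⇒ cut layer `#ff0000`. The run returns to its start, so emit a `<polygon>` with points (Y-flipped): 85.7245,3.3258 143.7010,3.3258 143.7010,16.8478 85.7245,16.8478.

Run 5: S893 ⇒ cut layer `#ff0000`. The run returns to its start, so emit a `<polygon>` with points (Y-flipped): 59.2264,47.2386 51.2230,33.8424 58.8228,20.2132 74.4260,19.9802 82.4294,33.3764 74.8296,47.0056.

Run 6: S635 ⇒ score layer `#ff8800`. The run is open, so emit a `<polyline>` with points (Y-flipped): 168.4934,86.8083 144.8957,26.6993 143.9229,60.1586 25.0993,51.9930 121.0575,72.9691.

Run 7: the run's S635 means `#ff8800` (score). The run returns to its start, so emit a `<polygon>` with points (Y-flipped): 98.9280,74.6907 152.7452,37.4281 49.4789,44.5722 79.4691,11.3194 25.3994,63.9325 154.4022,36.9178.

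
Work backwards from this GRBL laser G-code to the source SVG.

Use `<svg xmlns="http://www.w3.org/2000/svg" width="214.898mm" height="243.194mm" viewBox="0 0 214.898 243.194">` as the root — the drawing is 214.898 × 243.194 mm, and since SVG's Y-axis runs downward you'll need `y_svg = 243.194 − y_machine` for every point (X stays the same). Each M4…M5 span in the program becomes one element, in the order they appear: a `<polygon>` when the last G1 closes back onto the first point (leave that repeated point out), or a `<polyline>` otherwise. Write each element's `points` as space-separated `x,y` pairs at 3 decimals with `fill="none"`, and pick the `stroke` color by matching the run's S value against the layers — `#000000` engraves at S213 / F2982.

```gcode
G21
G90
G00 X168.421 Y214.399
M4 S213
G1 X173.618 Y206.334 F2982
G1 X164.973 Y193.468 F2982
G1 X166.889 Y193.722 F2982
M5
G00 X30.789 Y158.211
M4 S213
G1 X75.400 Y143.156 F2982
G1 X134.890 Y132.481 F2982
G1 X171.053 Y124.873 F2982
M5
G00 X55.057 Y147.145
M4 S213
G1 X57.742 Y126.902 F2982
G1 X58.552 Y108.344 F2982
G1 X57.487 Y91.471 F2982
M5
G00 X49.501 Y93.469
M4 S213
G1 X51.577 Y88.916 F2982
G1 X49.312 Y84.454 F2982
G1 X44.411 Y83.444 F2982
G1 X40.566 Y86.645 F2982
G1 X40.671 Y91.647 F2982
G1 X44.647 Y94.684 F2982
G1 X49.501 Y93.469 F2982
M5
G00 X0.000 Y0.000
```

<svg xmlns="http://www.w3.org/2000/svg" width="214.898mm" height="243.194mm" viewBox="0 0 214.898 243.194">
  <polyline points="168.421,28.795 173.618,36.860 164.973,49.726 166.889,49.472" fill="none" stroke="#000000"/>
  <polyline points="30.789,84.983 75.400,100.038 134.890,110.713 171.053,118.321" fill="none" stroke="#000000"/>
  <polyline points="55.057,96.049 57.742,116.292 58.552,134.850 57.487,151.723" fill="none" stroke="#000000"/>
  <polygon points="49.501,149.725 51.577,154.278 49.312,158.740 44.411,159.750 40.566,156.549 40.671,151.547 44.647,148.510" fill="none" stroke="#000000"/>
</svg>

Each laser-on run becomes one SVG element. Flip Y back into SVG space with y_svg = 243.194 − y_machine. Every run uses S213, so all elements get stroke `#000000` (engrave).

Run 1: The run is open, so emit a `<polyline>` with points (Y-flipped): 168.421,28.795 173.618,36.860 164.973,49.726 166.889,49.472.

Run 2: The run is open, so emit a `<polyline>` with points (Y-flipped): 30.789,84.983 75.400,100.038 134.890,110.713 171.053,118.321.

Run 3: The run is open, so emit a `<polyline>` with points (Y-flipped): 55.057,96.049 57.742,116.292 58.552,134.850 57.487,151.723.

Run 4: The run returns to its start, so emit a `<polygon>` with points (Y-flipped): 49.501,149.725 51.577,154.278 49.312,158.740 44.411,159.750 40.566,156.549 40.671,151.547 44.647,148.510.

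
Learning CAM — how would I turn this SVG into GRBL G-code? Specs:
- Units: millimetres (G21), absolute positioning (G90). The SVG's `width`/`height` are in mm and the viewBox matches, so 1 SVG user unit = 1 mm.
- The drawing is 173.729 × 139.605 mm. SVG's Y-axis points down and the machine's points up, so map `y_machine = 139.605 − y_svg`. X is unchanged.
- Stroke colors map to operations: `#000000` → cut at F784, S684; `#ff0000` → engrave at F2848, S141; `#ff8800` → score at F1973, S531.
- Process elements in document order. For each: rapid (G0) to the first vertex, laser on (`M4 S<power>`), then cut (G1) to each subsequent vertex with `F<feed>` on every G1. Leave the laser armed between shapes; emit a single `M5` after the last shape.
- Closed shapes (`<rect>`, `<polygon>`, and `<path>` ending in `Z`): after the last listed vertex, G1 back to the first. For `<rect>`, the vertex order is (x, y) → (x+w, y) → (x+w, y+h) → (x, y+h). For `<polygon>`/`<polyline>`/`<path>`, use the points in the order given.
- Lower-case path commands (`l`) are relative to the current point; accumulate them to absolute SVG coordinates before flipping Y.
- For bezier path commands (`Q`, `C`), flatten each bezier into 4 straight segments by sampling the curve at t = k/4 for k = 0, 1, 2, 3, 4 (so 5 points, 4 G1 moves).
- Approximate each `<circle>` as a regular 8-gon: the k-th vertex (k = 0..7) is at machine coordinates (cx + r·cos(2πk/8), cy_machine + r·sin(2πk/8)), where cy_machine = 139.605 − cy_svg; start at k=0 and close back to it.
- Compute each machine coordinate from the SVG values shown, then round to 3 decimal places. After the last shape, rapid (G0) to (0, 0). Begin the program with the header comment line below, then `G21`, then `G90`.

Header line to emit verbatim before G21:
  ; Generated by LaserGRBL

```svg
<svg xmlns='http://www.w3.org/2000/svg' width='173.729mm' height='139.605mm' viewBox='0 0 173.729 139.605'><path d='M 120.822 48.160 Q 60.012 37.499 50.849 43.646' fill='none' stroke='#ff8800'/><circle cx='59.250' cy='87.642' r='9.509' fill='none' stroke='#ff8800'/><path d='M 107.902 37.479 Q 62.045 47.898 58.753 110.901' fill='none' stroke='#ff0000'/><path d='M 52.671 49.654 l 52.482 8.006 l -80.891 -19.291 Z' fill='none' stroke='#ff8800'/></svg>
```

1 u = 1 mm; y_m = 139.605 − y.

[1] `<path>` quadratic bezier, #ff8800→score S531 F1973: (120.822,91.445) → (93.645,95.725) → (72.924,97.904) → (58.658,97.982) → (50.849,95.959)

[2] `<circle>` circle, #ff8800→score S531 F1973: (68.759,51.963) → (65.974,58.687) → (59.250,61.472) → (52.526,58.687) → (49.741,51.963) → (52.526,45.239) → (59.250,42.454) → (65.974,45.239) → (68.759,51.963) (closed)

[3] `<path>` quadratic bezier, #ff0000→engrave S141 F2848: (107.902,102.126) → (87.634,93.630) → (72.686,78.561) → (63.059,56.919) → (58.753,28.704)

[4] `<path>` closed polygon, #ff8800→score S531 F1973: (52.671,89.951) → (105.153,81.945) → (24.262,101.236) → (52.671,89.951) (closed)

; Generated by LaserGRBL
G21
G90
G0 X120.822 Y91.445
M4 S531
G1 X93.645 Y95.725 F1973
G1 X72.924 Y97.904 F1973
G1 X58.658 Y97.982 F1973
G1 X50.849 Y95.959 F1973
G0 X68.759 Y51.963
M4 S531
G1 X65.974 Y58.687 F1973
G1 X59.250 Y61.472 F1973
G1 X52.526 Y58.687 F1973
G1 X49.741 Y51.963 F1973
G1 X52.526 Y45.239 F1973
G1 X59.250 Y42.454 F1973
G1 X65.974 Y45.239 F1973
G1 X68.759 Y51.963 F1973
G0 X107.902 Y102.126
M4 S141
G1 X87.634 Y93.630 F2848
G1 X72.686 Y78.561 F2848
G1 X63.059 Y56.919 F2848
G1 X58.753 Y28.704 F2848
G0 X52.671 Y89.951
M4 S531
G1 X105.153 Y81.945 F1973
G1 X24.262 Y101.236 F1973
G1 X52.671 Y89.951 F1973
M5
G0 X0.000 Y0.000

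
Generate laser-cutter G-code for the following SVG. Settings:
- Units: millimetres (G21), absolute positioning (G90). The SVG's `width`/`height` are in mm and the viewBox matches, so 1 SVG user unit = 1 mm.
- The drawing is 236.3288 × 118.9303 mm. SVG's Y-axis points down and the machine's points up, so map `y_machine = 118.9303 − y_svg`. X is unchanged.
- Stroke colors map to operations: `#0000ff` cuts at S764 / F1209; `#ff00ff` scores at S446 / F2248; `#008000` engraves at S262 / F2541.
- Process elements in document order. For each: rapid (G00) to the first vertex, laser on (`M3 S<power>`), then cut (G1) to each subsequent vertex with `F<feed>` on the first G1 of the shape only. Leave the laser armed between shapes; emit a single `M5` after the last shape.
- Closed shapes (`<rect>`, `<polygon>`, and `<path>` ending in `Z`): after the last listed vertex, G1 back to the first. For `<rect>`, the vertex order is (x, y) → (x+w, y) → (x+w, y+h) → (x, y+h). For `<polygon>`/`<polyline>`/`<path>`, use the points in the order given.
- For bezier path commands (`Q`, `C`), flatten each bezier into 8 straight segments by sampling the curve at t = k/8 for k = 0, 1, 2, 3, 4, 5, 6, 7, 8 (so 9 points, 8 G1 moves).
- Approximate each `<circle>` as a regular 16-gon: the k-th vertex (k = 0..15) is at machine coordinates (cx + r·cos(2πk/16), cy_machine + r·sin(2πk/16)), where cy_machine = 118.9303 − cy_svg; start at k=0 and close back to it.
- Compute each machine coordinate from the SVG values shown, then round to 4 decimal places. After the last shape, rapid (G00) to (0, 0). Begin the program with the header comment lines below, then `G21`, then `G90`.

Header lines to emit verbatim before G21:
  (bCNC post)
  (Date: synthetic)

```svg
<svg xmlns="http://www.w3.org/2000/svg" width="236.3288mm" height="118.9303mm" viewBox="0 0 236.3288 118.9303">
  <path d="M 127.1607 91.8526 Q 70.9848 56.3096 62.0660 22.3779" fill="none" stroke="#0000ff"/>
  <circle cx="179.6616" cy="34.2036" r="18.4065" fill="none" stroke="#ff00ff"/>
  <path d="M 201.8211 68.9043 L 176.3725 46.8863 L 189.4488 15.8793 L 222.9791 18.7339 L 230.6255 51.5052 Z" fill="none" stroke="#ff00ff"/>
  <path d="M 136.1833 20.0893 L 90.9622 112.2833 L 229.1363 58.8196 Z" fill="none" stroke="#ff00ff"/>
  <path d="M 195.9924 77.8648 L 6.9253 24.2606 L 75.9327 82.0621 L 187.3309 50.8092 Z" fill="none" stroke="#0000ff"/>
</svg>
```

(bCNC post)
(Date: synthetic)
G21
G90
G00 X127.1607 Y27.0777
M3 S764
G1 X113.8551 Y35.9383 F1209
G1 X102.0263 Y44.7485
G1 X91.6743 Y53.5084
G1 X82.7991 Y62.2179
G1 X75.4006 Y70.8770
G1 X69.4790 Y79.4858
G1 X65.0341 Y88.0443
G1 X62.0660 Y96.5524
G00 X198.0681 Y84.7267
M3 S446
G1 X196.6670 Y91.7706 F2248
G1 X192.6770 Y97.7421
G1 X186.7055 Y101.7321
G1 X179.6616 Y103.1332
G1 X172.6177 Y101.7321
G1 X166.6462 Y97.7421
G1 X162.6562 Y91.7706
G1 X161.2551 Y84.7267
G1 X162.6562 Y77.6828
G1 X166.6462 Y71.7113
G1 X172.6177 Y67.7213
G1 X179.6616 Y66.3202
G1 X186.7055 Y67.7213
G1 X192.6770 Y71.7113
G1 X196.6670 Y77.6828
G1 X198.0681 Y84.7267
G00 X201.8211 Y50.0260
M3 S446
G1 X176.3725 Y72.0440 F2248
G1 X189.4488 Y103.0510
G1 X222.9791 Y100.1964
G1 X230.6255 Y67.4251
G1 X201.8211 Y50.0260
G00 X136.1833 Y98.8410
M3 S446
G1 X90.9622 Y6.6470 F2248
G1 X229.1363 Y60.1107
G1 X136.1833 Y98.8410
G00 X195.9924 Y41.0655
M3 S764
G1 X6.9253 Y94.6697 F1209
G1 X75.9327 Y36.8682
G1 X187.3309 Y68.1211
G1 X195.9924 Y41.0655
M5
G00 X0.0000 Y0.0000

Since the viewBox matches the mm dimensions, user units are millimetres directly. The only transform is the Y-flip y_m = 118.9303 − y_svg.

Shape 1 is a quadratic bezier drawn with `<path>`. Its stroke #0000ff means cut at S764, F1209. After flipping Y the toolpath is (127.1607,27.0777) → (113.8551,35.9383) → (102.0263,44.7485) → (91.6743,53.5084) → (82.7991,62.2179) → (75.4006,70.8770) → (69.4790,79.4858) → (65.0341,88.0443) → (62.0660,96.5524).

Shape 2 is a circle drawn with `<circle>`. Its stroke #ff00ff means score at S446, F2248. After flipping Y the toolpath is (198.0681,84.7267) → (196.6670,91.7706) → (192.6770,97.7421) → (186.7055,101.7321) → (179.6616,103.1332) → (172.6177,101.7321) → (166.6462,97.7421) → (162.6562,91.7706) → (161.2551,84.7267) → (162.6562,77.6828) → (166.6462,71.7113) → (172.6177,67.7213) → (179.6616,66.3202) → (186.7055,67.7213) → (192.6770,71.7113) → (196.6670,77.6828) → (198.0681,84.7267), returning to the start.

Shape 3 is a regular polygon drawn with `<path>`. Its stroke #ff00ff means score at S446, F2248. After flipping Y the toolpath is (201.8211,50.0260) → (176.3725,72.0440) → (189.4488,103.0510) → (222.9791,100.1964) → (230.6255,67.4251) → (201.8211,50.0260), returning to the start.

Shape 4 is a closed polygon drawn with `<path>`. Its stroke #ff00ff means score at S446, F2248. After flipping Y the toolpath is (136.1833,98.8410) → (90.9622,6.6470) → (229.1363,60.1107) → (136.1833,98.8410), returning to the start.

Shape 5 is a closed polygon drawn with `<path>`. Its stroke #0000ff means cut at S764, F1209. After flipping Y the toolpath is (195.9924,41.0655) → (6.9253,94.6697) → (75.9327,36.8682) → (187.3309,68.1211) → (195.9924,41.0655), returning to the start.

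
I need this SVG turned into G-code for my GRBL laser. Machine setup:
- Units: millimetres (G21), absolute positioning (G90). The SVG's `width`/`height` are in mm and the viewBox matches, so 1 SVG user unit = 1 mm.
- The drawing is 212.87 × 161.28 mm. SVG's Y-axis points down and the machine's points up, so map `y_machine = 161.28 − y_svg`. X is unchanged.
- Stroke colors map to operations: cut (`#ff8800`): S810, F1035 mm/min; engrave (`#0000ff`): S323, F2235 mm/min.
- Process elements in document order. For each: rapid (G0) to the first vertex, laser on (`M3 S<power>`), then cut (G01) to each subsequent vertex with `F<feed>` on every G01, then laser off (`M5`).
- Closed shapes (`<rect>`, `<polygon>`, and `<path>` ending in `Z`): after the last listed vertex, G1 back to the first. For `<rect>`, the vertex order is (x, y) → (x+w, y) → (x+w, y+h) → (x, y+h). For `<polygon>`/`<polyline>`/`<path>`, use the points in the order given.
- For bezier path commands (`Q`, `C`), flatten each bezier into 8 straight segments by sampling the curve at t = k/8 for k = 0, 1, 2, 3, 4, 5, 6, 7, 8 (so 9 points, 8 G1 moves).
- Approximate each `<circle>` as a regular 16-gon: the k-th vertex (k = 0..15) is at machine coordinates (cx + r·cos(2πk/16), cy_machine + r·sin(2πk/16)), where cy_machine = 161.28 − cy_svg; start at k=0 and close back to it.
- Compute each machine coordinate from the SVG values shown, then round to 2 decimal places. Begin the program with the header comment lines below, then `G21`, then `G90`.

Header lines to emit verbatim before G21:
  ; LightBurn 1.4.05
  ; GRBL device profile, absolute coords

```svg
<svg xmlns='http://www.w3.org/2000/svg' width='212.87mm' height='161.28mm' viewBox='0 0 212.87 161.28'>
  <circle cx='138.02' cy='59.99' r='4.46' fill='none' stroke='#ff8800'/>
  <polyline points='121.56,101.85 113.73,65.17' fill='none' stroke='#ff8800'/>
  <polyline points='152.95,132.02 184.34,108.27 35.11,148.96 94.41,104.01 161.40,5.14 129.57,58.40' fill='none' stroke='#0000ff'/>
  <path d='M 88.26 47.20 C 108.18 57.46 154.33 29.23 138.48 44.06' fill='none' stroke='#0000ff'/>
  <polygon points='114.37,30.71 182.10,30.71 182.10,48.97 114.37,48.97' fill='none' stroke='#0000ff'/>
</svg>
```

; LightBurn 1.4.05
; GRBL device profile, absolute coords
G21
G90
G0 X142.48 Y101.29
M3 S810
G01 X142.14 Y103.00 F1035
G01 X141.17 Y104.44 F1035
G01 X139.73 Y105.41 F1035
G01 X138.02 Y105.75 F1035
G01 X136.31 Y105.41 F1035
G01 X134.87 Y104.44 F1035
G01 X133.90 Y103.00 F1035
G01 X133.56 Y101.29 F1035
G01 X133.90 Y99.58 F1035
G01 X134.87 Y98.14 F1035
G01 X136.31 Y97.17 F1035
G01 X138.02 Y96.83 F1035
G01 X139.73 Y97.17 F1035
G01 X141.17 Y98.14 F1035
G01 X142.14 Y99.58 F1035
G01 X142.48 Y101.29 F1035
M5
G0 X121.56 Y59.43
M3 S810
G01 X113.73 Y96.11 F1035
M5
G0 X152.95 Y29.26
M3 S323
G01 X184.34 Y53.01 F2235
G01 X35.11 Y12.32 F2235
G01 X94.41 Y57.27 F2235
G01 X161.40 Y156.14 F2235
G01 X129.57 Y102.88 F2235
M5
G0 X88.26 Y114.08
M3 S323
G01 X96.79 Y111.88 F2235
G01 X106.74 Y112.33 F2235
G01 X117.08 Y114.47 F2235
G01 X126.78 Y117.36 F2235
G01 X134.81 Y120.04 F2235
G01 X140.12 Y121.54 F2235
G01 X141.69 Y120.92 F2235
G01 X138.48 Y117.22 F2235
M5
G0 X114.37 Y130.57
M3 S323
G01 X182.10 Y130.57 F2235
G01 X182.10 Y112.31 F2235
G01 X114.37 Y112.31 F2235
G01 X114.37 Y130.57 F2235
M5

viewBox `0 0 212.87 161.28` with mm width/height → 1 unit = 1 mm. Flip: y_m = 161.28 − y_svg.

**Shape 1** — `<circle>` circle, stroke `#ff8800` → cut (S810, F1035). Machine vertices: (142.48,101.29) → (142.14,103.00) → (141.17,104.44) → (139.73,105.41) → (138.02,105.75) → (136.31,105.41) → (134.87,104.44) → (133.90,103.00) → (133.56,101.29) → (133.90,99.58) → (134.87,98.14) → (136.31,97.17) → (138.02,96.83) → (139.73,97.17) → (141.17,98.14) → (142.14,99.58) → (142.48,101.29). Closed: final G1 returns to the first vertex.

**Shape 2** — `<polyline>` line segment, stroke `#ff8800` → cut (S810, F1035). Machine vertices: (121.56,59.43) → (113.73,96.11). Open path.

**Shape 3** — `<polyline>` open polyline, stroke `#0000ff` → engrave (S323, F2235). Machine vertices: (152.95,29.26) → (184.34,53.01) → (35.11,12.32) → (94.41,57.27) → (161.40,156.14) → (129.57,102.88). Open path.

**Shape 4** — `<path>` cubic bezier, stroke `#0000ff` → engrave (S323, F2235). Control points (SVG): P0=(88.26,47.20), P1=(108.18,57.46), P2=(154.33,29.23), P3=(138.48,44.06); sampled at t=k/8. Machine vertices: (88.26,114.08) → (96.79,111.88) → (106.74,112.33) → (117.08,114.47) → (126.78,117.36) → (134.81,120.04) → (140.12,121.54) → (141.69,120.92) → (138.48,117.22). Open path.

**Shape 5** — `<polygon>` rectangle, stroke `#0000ff` → engrave (S323, F2235). Machine vertices: (114.37,130.57) → (182.10,130.57) → (182.10,112.31) → (114.37,112.31) → (114.37,130.57). Closed: final G1 returns to the first vertex.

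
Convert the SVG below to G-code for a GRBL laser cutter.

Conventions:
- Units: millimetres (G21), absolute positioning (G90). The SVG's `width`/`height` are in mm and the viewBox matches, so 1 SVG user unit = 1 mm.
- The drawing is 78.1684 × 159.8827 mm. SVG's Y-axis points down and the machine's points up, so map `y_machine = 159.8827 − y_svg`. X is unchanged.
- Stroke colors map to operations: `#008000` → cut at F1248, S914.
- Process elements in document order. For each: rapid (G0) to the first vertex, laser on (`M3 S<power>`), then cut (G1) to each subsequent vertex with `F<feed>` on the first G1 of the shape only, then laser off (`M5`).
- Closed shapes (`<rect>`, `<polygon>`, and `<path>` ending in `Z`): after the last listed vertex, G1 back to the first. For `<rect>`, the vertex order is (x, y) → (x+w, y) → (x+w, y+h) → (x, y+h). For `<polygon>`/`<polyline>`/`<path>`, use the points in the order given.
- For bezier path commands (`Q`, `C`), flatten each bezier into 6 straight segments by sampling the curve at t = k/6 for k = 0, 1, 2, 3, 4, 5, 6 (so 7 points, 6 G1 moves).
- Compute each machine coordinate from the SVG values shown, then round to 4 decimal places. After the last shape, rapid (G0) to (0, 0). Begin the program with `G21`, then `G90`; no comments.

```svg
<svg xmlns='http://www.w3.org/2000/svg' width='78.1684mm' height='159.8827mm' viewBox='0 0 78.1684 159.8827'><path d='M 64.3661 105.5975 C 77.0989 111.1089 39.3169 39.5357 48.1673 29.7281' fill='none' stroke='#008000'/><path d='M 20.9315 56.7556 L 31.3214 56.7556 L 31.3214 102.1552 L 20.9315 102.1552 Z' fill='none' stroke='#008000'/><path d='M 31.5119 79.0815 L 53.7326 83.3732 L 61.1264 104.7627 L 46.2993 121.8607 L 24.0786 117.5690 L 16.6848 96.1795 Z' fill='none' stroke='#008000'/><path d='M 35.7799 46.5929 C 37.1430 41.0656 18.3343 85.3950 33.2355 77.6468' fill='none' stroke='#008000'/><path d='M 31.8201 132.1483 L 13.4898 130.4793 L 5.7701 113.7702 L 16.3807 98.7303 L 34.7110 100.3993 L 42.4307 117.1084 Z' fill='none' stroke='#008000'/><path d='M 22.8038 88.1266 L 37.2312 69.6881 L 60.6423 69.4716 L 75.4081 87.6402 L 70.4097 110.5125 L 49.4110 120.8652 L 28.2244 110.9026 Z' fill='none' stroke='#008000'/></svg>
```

viewBox `0 0 78.1684 159.8827` with mm width/height → 1 unit = 1 mm. Flip: y_m = 159.8827 − y_svg.

**Shape 1** — `<path>` cubic bezier, stroke `#008000` → cut (S914, F1248). Control points (SVG): P0=(64.3661,105.5975), P1=(77.0989,111.1089), P2=(39.3169,39.5357), P3=(48.1673,29.7281); sampled at t=k/6. Machine vertices: (64.3661,54.2852) → (66.9727,57.3104) → (63.8587,69.3261) → (57.7226,86.4753) → (51.2630,104.9011) → (47.1784,120.7465) → (48.1673,130.1546). Open path.

**Shape 2** — `<path>` rectangle, stroke `#008000` → cut (S914, F1248). Machine vertices: (20.9315,103.1271) → (31.3214,103.1271) → (31.3214,57.7275) → (20.9315,57.7275) → (20.9315,103.1271). Closed: final G1 returns to the first vertex.

**Shape 3** — `<path>` regular polygon, stroke `#008000` → cut (S914, F1248). Machine vertices: (31.5119,80.8012) → (53.7326,76.5095) → (61.1264,55.1200) → (46.2993,38.0220) → (24.0786,42.3137) → (16.6848,63.7032) → (31.5119,80.8012). Closed: final G1 returns to the first vertex.

**Shape 4** — `<path>` cubic bezier, stroke `#008000` → cut (S914, F1248). Control points (SVG): P0=(35.7799,46.5929), P1=(37.1430,41.0656), P2=(18.3343,85.3950), P3=(33.2355,77.6468); sampled at t=k/6. Machine vertices: (35.7799,113.2898) → (35.0299,112.3706) → (32.4147,105.9735) → (29.4309,96.9300) → (27.5753,88.0716) → (28.3446,82.2297) → (33.2355,82.2359). Open path.

**Shape 5** — `<path>` regular polygon, stroke `#008000` → cut (S914, F1248). Machine vertices: (31.8201,27.7344) → (13.4898,29.4034) → (5.7701,46.1125) → (16.3807,61.1524) → (34.7110,59.4834) → (42.4307,42.7743) → (31.8201,27.7344). Closed: final G1 returns to the first vertex.

**Shape 6** — `<path>` regular polygon, stroke `#008000` → cut (S914, F1248). Machine vertices: (22.8038,71.7561) → (37.2312,90.1946) → (60.6423,90.4111) → (75.4081,72.2425) → (70.4097,49.3702) → (49.4110,39.0175) → (28.2244,48.9801) → (22.8038,71.7561). Closed: final G1 returns to the first vertex.

G21
G90
G0 X64.3661 Y54.2852
M3 S914
G1 X66.9727 Y57.3104 F1248
G1 X63.8587 Y69.3261
G1 X57.7226 Y86.4753
G1 X51.2630 Y104.9011
G1 X47.1784 Y120.7465
G1 X48.1673 Y130.1546
M5
G0 X20.9315 Y103.1271
M3 S914
G1 X31.3214 Y103.1271 F1248
G1 X31.3214 Y57.7275
G1 X20.9315 Y57.7275
G1 X20.9315 Y103.1271
M5
G0 X31.5119 Y80.8012
M3 S914
G1 X53.7326 Y76.5095 F1248
G1 X61.1264 Y55.1200
G1 X46.2993 Y38.0220
G1 X24.0786 Y42.3137
G1 X16.6848 Y63.7032
G1 X31.5119 Y80.8012
M5
G0 X35.7799 Y113.2898
M3 S914
G1 X35.0299 Y112.3706 F1248
G1 X32.4147 Y105.9735
G1 X29.4309 Y96.9300
G1 X27.5753 Y88.0716
G1 X28.3446 Y82.2297
G1 X33.2355 Y82.2359
M5
G0 X31.8201 Y27.7344
M3 S914
G1 X13.4898 Y29.4034 F1248
G1 X5.7701 Y46.1125
G1 X16.3807 Y61.1524
G1 X34.7110 Y59.4834
G1 X42.4307 Y42.7743
G1 X31.8201 Y27.7344
M5
G0 X22.8038 Y71.7561
M3 S914
G1 X37.2312 Y90.1946 F1248
G1 X60.6423 Y90.4111
G1 X75.4081 Y72.2425
G1 X70.4097 Y49.3702
G1 X49.4110 Y39.0175
G1 X28.2244 Y48.9801
G1 X22.8038 Y71.7561
M5
G0 X0.0000 Y0.0000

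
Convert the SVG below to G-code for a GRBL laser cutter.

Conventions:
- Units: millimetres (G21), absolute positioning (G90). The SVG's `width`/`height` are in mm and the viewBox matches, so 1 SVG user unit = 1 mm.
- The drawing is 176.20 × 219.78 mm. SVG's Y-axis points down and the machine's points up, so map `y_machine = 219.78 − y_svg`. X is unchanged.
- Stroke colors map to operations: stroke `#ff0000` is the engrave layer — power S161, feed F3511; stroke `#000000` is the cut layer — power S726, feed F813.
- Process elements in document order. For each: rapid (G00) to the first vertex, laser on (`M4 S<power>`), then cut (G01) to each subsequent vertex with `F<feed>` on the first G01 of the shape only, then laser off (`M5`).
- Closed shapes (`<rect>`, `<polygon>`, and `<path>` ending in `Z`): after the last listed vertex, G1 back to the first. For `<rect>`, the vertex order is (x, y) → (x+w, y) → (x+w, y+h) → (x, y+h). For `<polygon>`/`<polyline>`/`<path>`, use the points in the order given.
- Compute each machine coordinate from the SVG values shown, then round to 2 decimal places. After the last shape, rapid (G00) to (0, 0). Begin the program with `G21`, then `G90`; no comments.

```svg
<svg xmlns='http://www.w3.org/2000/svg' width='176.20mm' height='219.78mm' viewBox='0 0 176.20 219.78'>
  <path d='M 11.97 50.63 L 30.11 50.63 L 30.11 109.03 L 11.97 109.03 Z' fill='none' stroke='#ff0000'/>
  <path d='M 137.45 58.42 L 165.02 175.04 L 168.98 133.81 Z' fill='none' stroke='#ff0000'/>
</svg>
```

G21
G90
G00 X11.97 Y169.15
M4 S161
G01 X30.11 Y169.15 F3511
G01 X30.11 Y110.75
G01 X11.97 Y110.75
G01 X11.97 Y169.15
M5
G00 X137.45 Y161.36
M4 S161
G01 X165.02 Y44.74 F3511
G01 X168.98 Y85.97
G01 X137.45 Y161.36
M5
G00 X0.00 Y0.00

Since the viewBox matches the mm dimensions, user units are millimetres directly. The only transform is the Y-flip y_m = 219.78 − y_svg.

Shape 1 is a rectangle drawn with `<path>`. Its stroke #ff0000 means engrave at S161, F3511. After flipping Y the toolpath is (11.97,169.15) → (30.11,169.15) → (30.11,110.75) → (11.97,110.75) → (11.97,169.15), returning to the start.

Shape 2 is a closed polygon drawn with `<path>`. Its stroke #ff0000 means engrave at S161, F3511. After flipping Y the toolpath is (137.45,161.36) → (165.02,44.74) → (168.98,85.97) → (137.45,161.36), returning to the start.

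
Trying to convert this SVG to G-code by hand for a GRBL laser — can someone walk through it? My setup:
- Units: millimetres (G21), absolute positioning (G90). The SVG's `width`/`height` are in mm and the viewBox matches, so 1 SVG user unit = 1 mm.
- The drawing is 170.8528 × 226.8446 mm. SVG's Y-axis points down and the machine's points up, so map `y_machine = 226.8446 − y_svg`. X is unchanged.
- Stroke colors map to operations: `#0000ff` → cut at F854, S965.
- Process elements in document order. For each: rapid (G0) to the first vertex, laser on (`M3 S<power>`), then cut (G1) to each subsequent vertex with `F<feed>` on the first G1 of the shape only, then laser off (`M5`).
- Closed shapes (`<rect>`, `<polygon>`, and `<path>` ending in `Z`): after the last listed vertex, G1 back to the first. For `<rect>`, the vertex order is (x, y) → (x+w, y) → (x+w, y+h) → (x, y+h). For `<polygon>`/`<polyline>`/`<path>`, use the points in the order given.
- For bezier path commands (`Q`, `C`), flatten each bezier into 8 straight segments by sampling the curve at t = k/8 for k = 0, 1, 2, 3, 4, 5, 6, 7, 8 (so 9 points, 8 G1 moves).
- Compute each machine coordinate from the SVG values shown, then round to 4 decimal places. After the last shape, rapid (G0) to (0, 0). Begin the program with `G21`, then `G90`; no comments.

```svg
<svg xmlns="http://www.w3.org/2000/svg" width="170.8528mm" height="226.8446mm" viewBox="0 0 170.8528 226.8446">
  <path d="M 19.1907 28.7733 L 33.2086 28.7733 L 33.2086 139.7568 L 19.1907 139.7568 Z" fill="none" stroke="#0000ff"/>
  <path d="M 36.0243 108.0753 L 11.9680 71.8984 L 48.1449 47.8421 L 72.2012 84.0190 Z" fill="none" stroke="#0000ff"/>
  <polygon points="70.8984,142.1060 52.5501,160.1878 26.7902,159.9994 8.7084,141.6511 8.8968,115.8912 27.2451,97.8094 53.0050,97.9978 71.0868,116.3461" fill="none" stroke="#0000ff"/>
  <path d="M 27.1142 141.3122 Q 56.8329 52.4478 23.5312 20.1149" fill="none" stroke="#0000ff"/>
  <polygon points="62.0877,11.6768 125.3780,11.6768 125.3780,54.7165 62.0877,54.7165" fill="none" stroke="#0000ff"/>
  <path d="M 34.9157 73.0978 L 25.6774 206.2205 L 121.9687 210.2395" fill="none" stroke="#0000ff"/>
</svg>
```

G21
G90
G0 X19.1907 Y198.0713
M3 S965
G1 X33.2086 Y198.0713 F854
G1 X33.2086 Y87.0878
G1 X19.1907 Y87.0878
G1 X19.1907 Y198.0713
M5
G0 X36.0243 Y118.7693
M3 S965
G1 X11.9680 Y154.9462 F854
G1 X48.1449 Y179.0025
G1 X72.2012 Y142.8256
G1 X36.0243 Y118.7693
M5
G0 X70.8984 Y84.7386
M3 S965
G1 X52.5501 Y66.6568 F854
G1 X26.7902 Y66.8452
G1 X8.7084 Y85.1935
G1 X8.8968 Y110.9534
G1 X27.2451 Y129.0352
G1 X53.0050 Y128.8468
G1 X71.0868 Y110.4985
G1 X70.8984 Y84.7386
M5
G0 X27.1142 Y85.5324
M3 S965
G1 X33.5592 Y106.8652 F854
G1 X38.0348 Y126.4314
G1 X40.5410 Y144.2310
G1 X41.0778 Y160.2639
G1 X39.6452 Y174.5303
G1 X36.2433 Y187.0300
G1 X30.8719 Y197.7632
G1 X23.5312 Y206.7297
M5
G0 X62.0877 Y215.1678
M3 S965
G1 X125.3780 Y215.1678 F854
G1 X125.3780 Y172.1281
G1 X62.0877 Y172.1281
G1 X62.0877 Y215.1678
M5
G0 X34.9157 Y153.7468
M3 S965
G1 X25.6774 Y20.6241 F854
G1 X121.9687 Y16.6051
M5
G0 X0.0000 Y0.0000

viewBox `0 0 170.8528 226.8446` with mm width/height → 1 unit = 1 mm. Flip: y_m = 226.8446 − y_svg.

**Shape 1** — `<path>` rectangle, stroke `#0000ff` → cut (S965, F854). Machine vertices: (19.1907,198.0713) → (33.2086,198.0713) → (33.2086,87.0878) → (19.1907,87.0878) → (19.1907,198.0713). Closed: final G1 returns to the first vertex.

**Shape 2** — `<path>` regular polygon, stroke `#0000ff` → cut (S965, F854). Machine vertices: (36.0243,118.7693) → (11.9680,154.9462) → (48.1449,179.0025) → (72.2012,142.8256) → (36.0243,118.7693). Closed: final G1 returns to the first vertex.

**Shape 3** — `<polygon>` regular polygon, stroke `#0000ff` → cut (S965, F854). Machine vertices: (70.8984,84.7386) → (52.5501,66.6568) → (26.7902,66.8452) → (8.7084,85.1935) → (8.8968,110.9534) → (27.2451,129.0352) → (53.0050,128.8468) → (71.0868,110.4985) → (70.8984,84.7386). Closed: final G1 returns to the first vertex.

**Shape 4** — `<path>` quadratic bezier, stroke `#0000ff` → cut (S965, F854). Control points (SVG): P0=(27.1142,141.3122), P1=(56.8329,52.4478), P2=(23.5312,20.1149); sampled at t=k/8. Machine vertices: (27.1142,85.5324) → (33.5592,106.8652) → (38.0348,126.4314) → (40.5410,144.2310) → (41.0778,160.2639) → (39.6452,174.5303) → (36.2433,187.0300) → (30.8719,197.7632) → (23.5312,206.7297). Open path.

**Shape 5** — `<polygon>` rectangle, stroke `#0000ff` → cut (S965, F854). Machine vertices: (62.0877,215.1678) → (125.3780,215.1678) → (125.3780,172.1281) → (62.0877,172.1281) → (62.0877,215.1678). Closed: final G1 returns to the first vertex.

**Shape 6** — `<path>` open polyline, stroke `#0000ff` → cut (S965, F854). Machine vertices: (34.9157,153.7468) → (25.6774,20.6241) → (121.9687,16.6051). Open path.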